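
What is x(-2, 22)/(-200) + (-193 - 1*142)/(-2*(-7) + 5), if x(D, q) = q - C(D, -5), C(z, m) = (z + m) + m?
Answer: -33823/1900 ≈ -17.802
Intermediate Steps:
C(z, m) = z + 2*m (C(z, m) = (m + z) + m = z + 2*m)
x(D, q) = 10 + q - D (x(D, q) = q - (D + 2*(-5)) = q - (D - 10) = q - (-10 + D) = q + (10 - D) = 10 + q - D)
x(-2, 22)/(-200) + (-193 - 1*142)/(-2*(-7) + 5) = (10 + 22 - 1*(-2))/(-200) + (-193 - 1*142)/(-2*(-7) + 5) = (10 + 22 + 2)*(-1/200) + (-193 - 142)/(14 + 5) = 34*(-1/200) - 335/19 = -17/100 - 335*1/19 = -17/100 - 335/19 = -33823/1900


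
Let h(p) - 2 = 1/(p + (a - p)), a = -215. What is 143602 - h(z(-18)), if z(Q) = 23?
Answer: 30874001/215 ≈ 1.4360e+5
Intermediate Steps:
h(p) = 429/215 (h(p) = 2 + 1/(p + (-215 - p)) = 2 + 1/(-215) = 2 - 1/215 = 429/215)
143602 - h(z(-18)) = 143602 - 1*429/215 = 143602 - 429/215 = 30874001/215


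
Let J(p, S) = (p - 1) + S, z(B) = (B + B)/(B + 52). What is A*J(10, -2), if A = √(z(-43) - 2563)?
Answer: 91*I*√137/3 ≈ 355.04*I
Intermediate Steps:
z(B) = 2*B/(52 + B) (z(B) = (2*B)/(52 + B) = 2*B/(52 + B))
J(p, S) = -1 + S + p (J(p, S) = (-1 + p) + S = -1 + S + p)
A = 13*I*√137/3 (A = √(2*(-43)/(52 - 43) - 2563) = √(2*(-43)/9 - 2563) = √(2*(-43)*(⅑) - 2563) = √(-86/9 - 2563) = √(-23153/9) = 13*I*√137/3 ≈ 50.72*I)
A*J(10, -2) = (13*I*√137/3)*(-1 - 2 + 10) = (13*I*√137/3)*7 = 91*I*√137/3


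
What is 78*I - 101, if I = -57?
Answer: -4547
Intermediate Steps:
78*I - 101 = 78*(-57) - 101 = -4446 - 101 = -4547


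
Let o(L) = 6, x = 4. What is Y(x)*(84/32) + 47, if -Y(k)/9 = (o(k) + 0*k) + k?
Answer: -757/4 ≈ -189.25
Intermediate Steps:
Y(k) = -54 - 9*k (Y(k) = -9*((6 + 0*k) + k) = -9*((6 + 0) + k) = -9*(6 + k) = -54 - 9*k)
Y(x)*(84/32) + 47 = (-54 - 9*4)*(84/32) + 47 = (-54 - 36)*(84*(1/32)) + 47 = -90*21/8 + 47 = -945/4 + 47 = -757/4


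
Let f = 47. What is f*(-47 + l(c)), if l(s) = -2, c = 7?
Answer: -2303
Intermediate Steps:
f*(-47 + l(c)) = 47*(-47 - 2) = 47*(-49) = -2303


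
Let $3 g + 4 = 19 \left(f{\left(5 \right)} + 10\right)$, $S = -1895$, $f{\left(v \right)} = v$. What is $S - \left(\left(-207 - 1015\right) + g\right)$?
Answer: $- \frac{2300}{3} \approx -766.67$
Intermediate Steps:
$g = \frac{281}{3}$ ($g = - \frac{4}{3} + \frac{19 \left(5 + 10\right)}{3} = - \frac{4}{3} + \frac{19 \cdot 15}{3} = - \frac{4}{3} + \frac{1}{3} \cdot 285 = - \frac{4}{3} + 95 = \frac{281}{3} \approx 93.667$)
$S - \left(\left(-207 - 1015\right) + g\right) = -1895 - \left(\left(-207 - 1015\right) + \frac{281}{3}\right) = -1895 - \left(-1222 + \frac{281}{3}\right) = -1895 - - \frac{3385}{3} = -1895 + \frac{3385}{3} = - \frac{2300}{3}$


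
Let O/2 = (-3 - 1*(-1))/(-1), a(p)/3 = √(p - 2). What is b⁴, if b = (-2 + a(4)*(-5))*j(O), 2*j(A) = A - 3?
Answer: 53329/4 + 3405*√2 ≈ 18148.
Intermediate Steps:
a(p) = 3*√(-2 + p) (a(p) = 3*√(p - 2) = 3*√(-2 + p))
O = 4 (O = 2*((-3 - 1*(-1))/(-1)) = 2*((-3 + 1)*(-1)) = 2*(-2*(-1)) = 2*2 = 4)
j(A) = -3/2 + A/2 (j(A) = (A - 3)/2 = (-3 + A)/2 = -3/2 + A/2)
b = -1 - 15*√2/2 (b = (-2 + (3*√(-2 + 4))*(-5))*(-3/2 + (½)*4) = (-2 + (3*√2)*(-5))*(-3/2 + 2) = (-2 - 15*√2)*(½) = -1 - 15*√2/2 ≈ -11.607)
b⁴ = (-1 - 15*√2/2)⁴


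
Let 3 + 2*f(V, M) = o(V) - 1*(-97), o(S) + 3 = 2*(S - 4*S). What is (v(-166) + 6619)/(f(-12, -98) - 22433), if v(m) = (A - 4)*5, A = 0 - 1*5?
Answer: -13148/44703 ≈ -0.29412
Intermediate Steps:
A = -5 (A = 0 - 5 = -5)
v(m) = -45 (v(m) = (-5 - 4)*5 = -9*5 = -45)
o(S) = -3 - 6*S (o(S) = -3 + 2*(S - 4*S) = -3 + 2*(-3*S) = -3 - 6*S)
f(V, M) = 91/2 - 3*V (f(V, M) = -3/2 + ((-3 - 6*V) - 1*(-97))/2 = -3/2 + ((-3 - 6*V) + 97)/2 = -3/2 + (94 - 6*V)/2 = -3/2 + (47 - 3*V) = 91/2 - 3*V)
(v(-166) + 6619)/(f(-12, -98) - 22433) = (-45 + 6619)/((91/2 - 3*(-12)) - 22433) = 6574/((91/2 + 36) - 22433) = 6574/(163/2 - 22433) = 6574/(-44703/2) = 6574*(-2/44703) = -13148/44703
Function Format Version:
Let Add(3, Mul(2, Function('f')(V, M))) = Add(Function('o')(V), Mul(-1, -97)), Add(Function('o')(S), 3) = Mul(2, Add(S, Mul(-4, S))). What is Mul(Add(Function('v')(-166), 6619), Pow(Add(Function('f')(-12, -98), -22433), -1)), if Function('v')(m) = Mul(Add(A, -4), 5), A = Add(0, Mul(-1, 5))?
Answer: Rational(-13148, 44703) ≈ -0.29412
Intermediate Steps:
A = -5 (A = Add(0, -5) = -5)
Function('v')(m) = -45 (Function('v')(m) = Mul(Add(-5, -4), 5) = Mul(-9, 5) = -45)
Function('o')(S) = Add(-3, Mul(-6, S)) (Function('o')(S) = Add(-3, Mul(2, Add(S, Mul(-4, S)))) = Add(-3, Mul(2, Mul(-3, S))) = Add(-3, Mul(-6, S)))
Function('f')(V, M) = Add(Rational(91, 2), Mul(-3, V)) (Function('f')(V, M) = Add(Rational(-3, 2), Mul(Rational(1, 2), Add(Add(-3, Mul(-6, V)), Mul(-1, -97)))) = Add(Rational(-3, 2), Mul(Rational(1, 2), Add(Add(-3, Mul(-6, V)), 97))) = Add(Rational(-3, 2), Mul(Rational(1, 2), Add(94, Mul(-6, V)))) = Add(Rational(-3, 2), Add(47, Mul(-3, V))) = Add(Rational(91, 2), Mul(-3, V)))
Mul(Add(Function('v')(-166), 6619), Pow(Add(Function('f')(-12, -98), -22433), -1)) = Mul(Add(-45, 6619), Pow(Add(Add(Rational(91, 2), Mul(-3, -12)), -22433), -1)) = Mul(6574, Pow(Add(Add(Rational(91, 2), 36), -22433), -1)) = Mul(6574, Pow(Add(Rational(163, 2), -22433), -1)) = Mul(6574, Pow(Rational(-44703, 2), -1)) = Mul(6574, Rational(-2, 44703)) = Rational(-13148, 44703)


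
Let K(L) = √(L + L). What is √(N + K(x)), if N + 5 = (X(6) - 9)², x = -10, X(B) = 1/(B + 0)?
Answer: √(2629 + 72*I*√5)/6 ≈ 8.5496 + 0.26154*I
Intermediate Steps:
X(B) = 1/B
K(L) = √2*√L (K(L) = √(2*L) = √2*√L)
N = 2629/36 (N = -5 + (1/6 - 9)² = -5 + (⅙ - 9)² = -5 + (-53/6)² = -5 + 2809/36 = 2629/36 ≈ 73.028)
√(N + K(x)) = √(2629/36 + √2*√(-10)) = √(2629/36 + √2*(I*√10)) = √(2629/36 + 2*I*√5)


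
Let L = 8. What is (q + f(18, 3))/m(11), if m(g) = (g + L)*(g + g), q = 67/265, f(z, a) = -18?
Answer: -4703/110770 ≈ -0.042457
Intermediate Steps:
q = 67/265 (q = 67*(1/265) = 67/265 ≈ 0.25283)
m(g) = 2*g*(8 + g) (m(g) = (g + 8)*(g + g) = (8 + g)*(2*g) = 2*g*(8 + g))
(q + f(18, 3))/m(11) = (67/265 - 18)/((2*11*(8 + 11))) = -4703/265/(2*11*19) = -4703/265/418 = (1/418)*(-4703/265) = -4703/110770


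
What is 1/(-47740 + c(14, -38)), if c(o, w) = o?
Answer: -1/47726 ≈ -2.0953e-5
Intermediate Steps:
1/(-47740 + c(14, -38)) = 1/(-47740 + 14) = 1/(-47726) = -1/47726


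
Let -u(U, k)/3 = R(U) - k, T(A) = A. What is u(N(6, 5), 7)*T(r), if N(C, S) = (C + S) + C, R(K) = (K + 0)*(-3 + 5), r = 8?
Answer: -648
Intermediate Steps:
R(K) = 2*K (R(K) = K*2 = 2*K)
N(C, S) = S + 2*C
u(U, k) = -6*U + 3*k (u(U, k) = -3*(2*U - k) = -3*(-k + 2*U) = -6*U + 3*k)
u(N(6, 5), 7)*T(r) = (-6*(5 + 2*6) + 3*7)*8 = (-6*(5 + 12) + 21)*8 = (-6*17 + 21)*8 = (-102 + 21)*8 = -81*8 = -648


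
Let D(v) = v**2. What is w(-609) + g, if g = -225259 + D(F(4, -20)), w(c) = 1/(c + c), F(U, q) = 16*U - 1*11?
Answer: -270944101/1218 ≈ -2.2245e+5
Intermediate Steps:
F(U, q) = -11 + 16*U (F(U, q) = 16*U - 11 = -11 + 16*U)
w(c) = 1/(2*c)
g = -222450 (g = -225259 + (-11 + 16*4)**2 = -225259 + (-11 + 64)**2 = -225259 + 53**2 = -225259 + 2809 = -222450)
w(-609) + g = (1/2)/(-609) - 222450 = (1/2)*(-1/609) - 222450 = -1/1218 - 222450 = -270944101/1218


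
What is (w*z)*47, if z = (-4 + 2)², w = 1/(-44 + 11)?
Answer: -188/33 ≈ -5.6970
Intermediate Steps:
w = -1/33 (w = 1/(-33) = -1/33 ≈ -0.030303)
z = 4 (z = (-2)² = 4)
(w*z)*47 = -1/33*4*47 = -4/33*47 = -188/33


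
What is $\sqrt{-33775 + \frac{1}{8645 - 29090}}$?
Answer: $\frac{2 i \sqrt{3529470828705}}{20445} \approx 183.78 i$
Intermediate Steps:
$\sqrt{-33775 + \frac{1}{8645 - 29090}} = \sqrt{-33775 + \frac{1}{-20445}} = \sqrt{-33775 - \frac{1}{20445}} = \sqrt{- \frac{690529876}{20445}} = \frac{2 i \sqrt{3529470828705}}{20445}$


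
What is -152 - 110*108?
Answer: -12032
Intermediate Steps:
-152 - 110*108 = -152 - 11880 = -12032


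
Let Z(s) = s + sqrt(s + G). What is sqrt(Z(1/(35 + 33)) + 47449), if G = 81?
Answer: sqrt(54851061 + 34*sqrt(93653))/34 ≈ 217.85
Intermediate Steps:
Z(s) = s + sqrt(81 + s) (Z(s) = s + sqrt(s + 81) = s + sqrt(81 + s))
sqrt(Z(1/(35 + 33)) + 47449) = sqrt((1/(35 + 33) + sqrt(81 + 1/(35 + 33))) + 47449) = sqrt((1/68 + sqrt(81 + 1/68)) + 47449) = sqrt((1/68 + sqrt(5509/68)) + 47449) = sqrt((1/68 + sqrt(93653)/34) + 47449) = sqrt(3226533/68 + sqrt(93653)/34)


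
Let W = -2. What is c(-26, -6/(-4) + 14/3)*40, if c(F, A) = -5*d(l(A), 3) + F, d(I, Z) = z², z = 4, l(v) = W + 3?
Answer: -4240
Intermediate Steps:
l(v) = 1 (l(v) = -2 + 3 = 1)
d(I, Z) = 16 (d(I, Z) = 4² = 16)
c(F, A) = -80 + F (c(F, A) = -5*16 + F = -80 + F)
c(-26, -6/(-4) + 14/3)*40 = (-80 - 26)*40 = -106*40 = -4240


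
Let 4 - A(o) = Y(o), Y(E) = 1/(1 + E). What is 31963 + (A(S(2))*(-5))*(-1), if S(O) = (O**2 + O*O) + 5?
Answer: 447757/14 ≈ 31983.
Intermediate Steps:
S(O) = 5 + 2*O**2 (S(O) = (O**2 + O**2) + 5 = 2*O**2 + 5 = 5 + 2*O**2)
A(o) = 4 - 1/(1 + o)
31963 + (A(S(2))*(-5))*(-1) = 31963 + (((3 + 4*(5 + 2*2**2))/(1 + (5 + 2*2**2)))*(-5))*(-1) = 31963 + (((3 + 4*(5 + 2*4))/(1 + (5 + 2*4)))*(-5))*(-1) = 31963 + (((3 + 4*(5 + 8))/(1 + (5 + 8)))*(-5))*(-1) = 31963 + (((3 + 4*13)/(1 + 13))*(-5))*(-1) = 31963 + (((3 + 52)/14)*(-5))*(-1) = 31963 + (((1/14)*55)*(-5))*(-1) = 31963 + ((55/14)*(-5))*(-1) = 31963 - 275/14*(-1) = 31963 + 275/14 = 447757/14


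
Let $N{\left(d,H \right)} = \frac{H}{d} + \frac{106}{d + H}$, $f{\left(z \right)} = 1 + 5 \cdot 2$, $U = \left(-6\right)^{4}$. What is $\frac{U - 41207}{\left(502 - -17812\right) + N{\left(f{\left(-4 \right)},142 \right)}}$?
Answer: $- \frac{67170213}{30845354} \approx -2.1776$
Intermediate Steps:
$U = 1296$
$f{\left(z \right)} = 11$ ($f{\left(z \right)} = 1 + 10 = 11$)
$N{\left(d,H \right)} = \frac{106}{H + d} + \frac{H}{d}$ ($N{\left(d,H \right)} = \frac{H}{d} + \frac{106}{H + d} = \frac{106}{H + d} + \frac{H}{d}$)
$\frac{U - 41207}{\left(502 - -17812\right) + N{\left(f{\left(-4 \right)},142 \right)}} = \frac{1296 - 41207}{\left(502 - -17812\right) + \frac{142^{2} + 106 \cdot 11 + 142 \cdot 11}{11 \left(142 + 11\right)}} = - \frac{39911}{\left(502 + 17812\right) + \frac{20164 + 1166 + 1562}{11 \cdot 153}} = - \frac{39911}{18314 + \frac{1}{11} \cdot \frac{1}{153} \cdot 22892} = - \frac{39911}{18314 + \frac{22892}{1683}} = - \frac{39911}{\frac{30845354}{1683}} = \left(-39911\right) \frac{1683}{30845354} = - \frac{67170213}{30845354}$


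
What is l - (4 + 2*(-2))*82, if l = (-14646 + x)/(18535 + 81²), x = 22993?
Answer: 8347/25096 ≈ 0.33260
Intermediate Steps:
l = 8347/25096 (l = (-14646 + 22993)/(18535 + 81²) = 8347/(18535 + 6561) = 8347/25096 ≈ 0.33260)
l - (4 + 2*(-2))*82 = 8347/25096 - (4 + 2*(-2))*82 = 8347/25096 - (4 - 4)*82 = 8347/25096 - 0*82 = 8347/25096 - 1*0 = 8347/25096 + 0 = 8347/25096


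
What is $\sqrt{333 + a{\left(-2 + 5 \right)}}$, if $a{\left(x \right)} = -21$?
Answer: $2 \sqrt{78} \approx 17.664$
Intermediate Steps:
$\sqrt{333 + a{\left(-2 + 5 \right)}} = \sqrt{333 - 21} = \sqrt{312} = 2 \sqrt{78}$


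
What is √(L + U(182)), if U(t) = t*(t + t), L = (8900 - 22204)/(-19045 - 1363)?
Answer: √431119793361/2551 ≈ 257.39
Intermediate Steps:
L = 1663/2551 (L = -13304/(-20408) = -13304*(-1/20408) = 1663/2551 ≈ 0.65190)
U(t) = 2*t² (U(t) = t*(2*t) = 2*t²)
√(L + U(182)) = √(1663/2551 + 2*182²) = √(1663/2551 + 2*33124) = √(1663/2551 + 66248) = √(169000311/2551) = √431119793361/2551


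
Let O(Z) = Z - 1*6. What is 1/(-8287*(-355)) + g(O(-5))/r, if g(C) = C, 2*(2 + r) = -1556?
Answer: 6472303/458934060 ≈ 0.014103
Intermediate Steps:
r = -780 (r = -2 + (½)*(-1556) = -2 - 778 = -780)
O(Z) = -6 + Z (O(Z) = Z - 6 = -6 + Z)
1/(-8287*(-355)) + g(O(-5))/r = 1/(-8287*(-355)) + (-6 - 5)/(-780) = -1/8287*(-1/355) - 11*(-1/780) = 1/2941885 + 11/780 = 6472303/458934060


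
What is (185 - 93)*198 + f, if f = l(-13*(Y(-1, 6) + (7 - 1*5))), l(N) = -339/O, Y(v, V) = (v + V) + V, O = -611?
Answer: 11130315/611 ≈ 18217.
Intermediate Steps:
Y(v, V) = v + 2*V (Y(v, V) = (V + v) + V = v + 2*V)
l(N) = 339/611 (l(N) = -339/(-611) = -339*(-1/611) = 339/611)
f = 339/611 ≈ 0.55483
(185 - 93)*198 + f = (185 - 93)*198 + 339/611 = 92*198 + 339/611 = 18216 + 339/611 = 11130315/611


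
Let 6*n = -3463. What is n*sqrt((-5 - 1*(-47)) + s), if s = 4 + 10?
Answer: -3463*sqrt(14)/3 ≈ -4319.1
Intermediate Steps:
n = -3463/6 (n = (1/6)*(-3463) = -3463/6 ≈ -577.17)
s = 14
n*sqrt((-5 - 1*(-47)) + s) = -3463*sqrt((-5 - 1*(-47)) + 14)/6 = -3463*sqrt((-5 + 47) + 14)/6 = -3463*sqrt(42 + 14)/6 = -3463*sqrt(14)/3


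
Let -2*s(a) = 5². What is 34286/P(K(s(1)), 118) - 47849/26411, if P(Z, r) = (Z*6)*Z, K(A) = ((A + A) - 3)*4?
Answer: -27507955/20283648 ≈ -1.3562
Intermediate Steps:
s(a) = -25/2 (s(a) = -½*5² = -½*25 = -25/2)
K(A) = -12 + 8*A (K(A) = (2*A - 3)*4 = (-3 + 2*A)*4 = -12 + 8*A)
P(Z, r) = 6*Z² (P(Z, r) = (6*Z)*Z = 6*Z²)
34286/P(K(s(1)), 118) - 47849/26411 = 34286/((6*(-12 + 8*(-25/2))²)) - 47849/26411 = 34286/((6*(-12 - 100)²)) - 47849*1/26411 = 34286/((6*(-112)²)) - 47849/26411 = 34286/((6*12544)) - 47849/26411 = 34286/75264 - 47849/26411 = 34286*(1/75264) - 47849/26411 = 2449/5376 - 47849/26411 = -27507955/20283648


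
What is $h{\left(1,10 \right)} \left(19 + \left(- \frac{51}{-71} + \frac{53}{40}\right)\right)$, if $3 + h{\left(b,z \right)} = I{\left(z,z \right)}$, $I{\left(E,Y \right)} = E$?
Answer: $\frac{418341}{2840} \approx 147.3$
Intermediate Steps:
$h{\left(b,z \right)} = -3 + z$
$h{\left(1,10 \right)} \left(19 + \left(- \frac{51}{-71} + \frac{53}{40}\right)\right) = \left(-3 + 10\right) \left(19 + \left(- \frac{51}{-71} + \frac{53}{40}\right)\right) = 7 \left(19 + \left(\left(-51\right) \left(- \frac{1}{71}\right) + 53 \cdot \frac{1}{40}\right)\right) = 7 \left(19 + \left(\frac{51}{71} + \frac{53}{40}\right)\right) = 7 \left(19 + \frac{5803}{2840}\right) = 7 \cdot \frac{59763}{2840} = \frac{418341}{2840}$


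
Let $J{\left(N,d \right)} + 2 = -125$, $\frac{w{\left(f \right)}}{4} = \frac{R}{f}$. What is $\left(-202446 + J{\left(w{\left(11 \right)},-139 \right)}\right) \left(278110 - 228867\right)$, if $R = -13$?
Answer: $-9975302239$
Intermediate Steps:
$w{\left(f \right)} = - \frac{52}{f}$ ($w{\left(f \right)} = 4 \left(- \frac{13}{f}\right) = - \frac{52}{f}$)
$J{\left(N,d \right)} = -127$ ($J{\left(N,d \right)} = -2 - 125 = -127$)
$\left(-202446 + J{\left(w{\left(11 \right)},-139 \right)}\right) \left(278110 - 228867\right) = \left(-202446 - 127\right) \left(278110 - 228867\right) = \left(-202573\right) 49243 = -9975302239$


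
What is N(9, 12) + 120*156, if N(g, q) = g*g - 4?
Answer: 18797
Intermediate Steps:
N(g, q) = -4 + g² (N(g, q) = g² - 4 = -4 + g²)
N(9, 12) + 120*156 = (-4 + 9²) + 120*156 = (-4 + 81) + 18720 = 77 + 18720 = 18797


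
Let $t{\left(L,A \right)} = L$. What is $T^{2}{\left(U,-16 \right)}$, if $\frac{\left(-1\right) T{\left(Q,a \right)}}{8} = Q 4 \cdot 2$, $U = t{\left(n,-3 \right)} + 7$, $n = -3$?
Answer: $65536$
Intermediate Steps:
$U = 4$ ($U = -3 + 7 = 4$)
$T{\left(Q,a \right)} = - 64 Q$ ($T{\left(Q,a \right)} = - 8 Q 4 \cdot 2 = - 8 \cdot 4 Q 2 = - 8 \cdot 8 Q = - 64 Q$)
$T^{2}{\left(U,-16 \right)} = \left(\left(-64\right) 4\right)^{2} = \left(-256\right)^{2} = 65536$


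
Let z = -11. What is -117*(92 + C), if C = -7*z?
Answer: -19773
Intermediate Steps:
C = 77 (C = -7*(-11) = 77)
-117*(92 + C) = -117*(92 + 77) = -117*169 = -19773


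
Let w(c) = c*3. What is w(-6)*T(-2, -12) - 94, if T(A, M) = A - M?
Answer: -274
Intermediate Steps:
w(c) = 3*c
w(-6)*T(-2, -12) - 94 = (3*(-6))*(-2 - 1*(-12)) - 94 = -18*(-2 + 12) - 94 = -18*10 - 94 = -180 - 94 = -274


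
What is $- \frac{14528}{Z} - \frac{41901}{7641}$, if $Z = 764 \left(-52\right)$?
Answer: $- \frac{32367385}{6324201} \approx -5.118$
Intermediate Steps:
$Z = -39728$
$- \frac{14528}{Z} - \frac{41901}{7641} = - \frac{14528}{-39728} - \frac{41901}{7641} = \left(-14528\right) \left(- \frac{1}{39728}\right) - \frac{13967}{2547} = \frac{908}{2483} - \frac{13967}{2547} = - \frac{32367385}{6324201}$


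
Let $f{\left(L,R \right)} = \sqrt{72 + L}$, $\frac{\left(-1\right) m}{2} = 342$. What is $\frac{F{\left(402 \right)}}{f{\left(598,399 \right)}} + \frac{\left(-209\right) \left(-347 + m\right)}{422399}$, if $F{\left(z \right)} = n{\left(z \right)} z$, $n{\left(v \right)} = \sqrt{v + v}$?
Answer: $\frac{215479}{422399} + \frac{402 \sqrt{30}}{5} \approx 440.88$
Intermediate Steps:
$m = -684$ ($m = \left(-2\right) 342 = -684$)
$n{\left(v \right)} = \sqrt{2} \sqrt{v}$ ($n{\left(v \right)} = \sqrt{2 v} = \sqrt{2} \sqrt{v}$)
$F{\left(z \right)} = \sqrt{2} z^{\frac{3}{2}}$ ($F{\left(z \right)} = \sqrt{2} \sqrt{z} z = \sqrt{2} z^{\frac{3}{2}}$)
$\frac{F{\left(402 \right)}}{f{\left(598,399 \right)}} + \frac{\left(-209\right) \left(-347 + m\right)}{422399} = \frac{\sqrt{2} \cdot 402^{\frac{3}{2}}}{\sqrt{72 + 598}} + \frac{\left(-209\right) \left(-347 - 684\right)}{422399} = \frac{\sqrt{2} \cdot 402 \sqrt{402}}{\sqrt{670}} + \left(-209\right) \left(-1031\right) \frac{1}{422399} = 804 \sqrt{201} \frac{\sqrt{670}}{670} + 215479 \cdot \frac{1}{422399} = \frac{402 \sqrt{30}}{5} + \frac{215479}{422399} = \frac{215479}{422399} + \frac{402 \sqrt{30}}{5}$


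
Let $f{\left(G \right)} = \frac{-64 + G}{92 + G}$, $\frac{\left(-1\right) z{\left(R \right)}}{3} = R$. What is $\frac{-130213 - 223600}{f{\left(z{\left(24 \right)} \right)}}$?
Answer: $\frac{1769065}{34} \approx 52031.0$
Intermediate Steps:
$z{\left(R \right)} = - 3 R$
$f{\left(G \right)} = \frac{-64 + G}{92 + G}$
$\frac{-130213 - 223600}{f{\left(z{\left(24 \right)} \right)}} = \frac{-130213 - 223600}{\frac{1}{92 - 72} \left(-64 - 72\right)} = - \frac{353813}{\frac{1}{92 - 72} \left(-64 - 72\right)} = - \frac{353813}{\frac{1}{20} \left(-136\right)} = - \frac{353813}{- \frac{34}{5}} = \left(-353813\right) \left(- \frac{5}{34}\right) = \frac{1769065}{34}$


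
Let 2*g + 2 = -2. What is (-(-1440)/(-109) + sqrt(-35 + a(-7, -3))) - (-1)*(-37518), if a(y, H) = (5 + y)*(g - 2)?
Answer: -4090902/109 + 3*I*sqrt(3) ≈ -37531.0 + 5.1962*I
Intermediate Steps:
g = -2 (g = -1 + (1/2)*(-2) = -1 - 1 = -2)
a(y, H) = -20 - 4*y (a(y, H) = (5 + y)*(-2 - 2) = (5 + y)*(-4) = -20 - 4*y)
(-(-1440)/(-109) + sqrt(-35 + a(-7, -3))) - (-1)*(-37518) = (-(-1440)/(-109) + sqrt(-35 + (-20 - 4*(-7)))) - (-1)*(-37518) = (-(-1440)*(-1)/109 + sqrt(-35 + (-20 + 28))) - 1*37518 = (-32*45/109 + sqrt(-35 + 8)) - 37518 = (-1440/109 + sqrt(-27)) - 37518 = (-1440/109 + 3*I*sqrt(3)) - 37518 = -4090902/109 + 3*I*sqrt(3)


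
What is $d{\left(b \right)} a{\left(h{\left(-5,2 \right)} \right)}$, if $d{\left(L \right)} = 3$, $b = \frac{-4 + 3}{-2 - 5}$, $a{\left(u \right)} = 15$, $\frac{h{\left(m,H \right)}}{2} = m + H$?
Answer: $45$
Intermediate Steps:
$h{\left(m,H \right)} = 2 H + 2 m$ ($h{\left(m,H \right)} = 2 \left(m + H\right) = 2 \left(H + m\right) = 2 H + 2 m$)
$b = \frac{1}{7}$ ($b = - \frac{1}{-7} = \left(-1\right) \left(- \frac{1}{7}\right) = \frac{1}{7} \approx 0.14286$)
$d{\left(b \right)} a{\left(h{\left(-5,2 \right)} \right)} = 3 \cdot 15 = 45$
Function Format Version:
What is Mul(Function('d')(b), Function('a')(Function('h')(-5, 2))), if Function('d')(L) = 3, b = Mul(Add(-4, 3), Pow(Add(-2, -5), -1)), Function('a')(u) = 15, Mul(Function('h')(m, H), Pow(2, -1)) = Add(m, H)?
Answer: 45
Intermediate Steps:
Function('h')(m, H) = Add(Mul(2, H), Mul(2, m)) (Function('h')(m, H) = Mul(2, Add(m, H)) = Mul(2, Add(H, m)) = Add(Mul(2, H), Mul(2, m)))
b = Rational(1, 7) (b = Mul(-1, Pow(-7, -1)) = Mul(-1, Rational(-1, 7)) = Rational(1, 7) ≈ 0.14286)
Mul(Function('d')(b), Function('a')(Function('h')(-5, 2))) = Mul(3, 15) = 45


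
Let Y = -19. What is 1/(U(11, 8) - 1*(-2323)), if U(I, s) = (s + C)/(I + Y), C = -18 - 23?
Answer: 8/18617 ≈ 0.00042971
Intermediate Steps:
C = -41
U(I, s) = (-41 + s)/(-19 + I) (U(I, s) = (s - 41)/(I - 19) = (-41 + s)/(-19 + I))
1/(U(11, 8) - 1*(-2323)) = 1/((-41 + 8)/(-19 + 11) - 1*(-2323)) = 1/(-33/(-8) + 2323) = 1/(-1/8*(-33) + 2323) = 1/(33/8 + 2323) = 1/(18617/8) = 8/18617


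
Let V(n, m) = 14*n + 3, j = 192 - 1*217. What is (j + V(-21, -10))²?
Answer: 99856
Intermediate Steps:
j = -25 (j = 192 - 217 = -25)
V(n, m) = 3 + 14*n
(j + V(-21, -10))² = (-25 + (3 + 14*(-21)))² = (-25 + (3 - 294))² = (-25 - 291)² = (-316)² = 99856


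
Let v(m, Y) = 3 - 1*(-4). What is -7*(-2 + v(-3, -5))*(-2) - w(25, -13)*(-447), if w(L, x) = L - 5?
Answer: 9010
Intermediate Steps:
v(m, Y) = 7 (v(m, Y) = 3 + 4 = 7)
w(L, x) = -5 + L
-7*(-2 + v(-3, -5))*(-2) - w(25, -13)*(-447) = -7*(-2 + 7)*(-2) - (-5 + 25)*(-447) = -35*(-2) - 1*20*(-447) = -7*(-10) - 20*(-447) = 70 + 8940 = 9010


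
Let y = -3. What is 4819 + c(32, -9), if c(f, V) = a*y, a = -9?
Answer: 4846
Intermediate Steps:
c(f, V) = 27 (c(f, V) = -9*(-3) = 27)
4819 + c(32, -9) = 4819 + 27 = 4846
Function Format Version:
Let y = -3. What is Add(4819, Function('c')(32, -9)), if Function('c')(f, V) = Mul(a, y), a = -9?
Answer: 4846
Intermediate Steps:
Function('c')(f, V) = 27 (Function('c')(f, V) = Mul(-9, -3) = 27)
Add(4819, Function('c')(32, -9)) = Add(4819, 27) = 4846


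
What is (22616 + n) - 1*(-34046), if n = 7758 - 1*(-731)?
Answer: 65151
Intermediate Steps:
n = 8489 (n = 7758 + 731 = 8489)
(22616 + n) - 1*(-34046) = (22616 + 8489) - 1*(-34046) = 31105 + 34046 = 65151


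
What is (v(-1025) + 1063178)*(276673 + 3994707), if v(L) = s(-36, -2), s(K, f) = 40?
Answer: 4541408100840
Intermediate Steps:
v(L) = 40
(v(-1025) + 1063178)*(276673 + 3994707) = (40 + 1063178)*(276673 + 3994707) = 1063218*4271380 = 4541408100840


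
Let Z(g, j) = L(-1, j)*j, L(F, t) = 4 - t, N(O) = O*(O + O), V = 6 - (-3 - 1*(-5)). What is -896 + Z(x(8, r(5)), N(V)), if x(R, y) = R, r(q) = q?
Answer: -1792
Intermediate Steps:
V = 4 (V = 6 - (-3 + 5) = 6 - 1*2 = 6 - 2 = 4)
N(O) = 2*O² (N(O) = O*(2*O) = 2*O²)
Z(g, j) = j*(4 - j) (Z(g, j) = (4 - j)*j = j*(4 - j))
-896 + Z(x(8, r(5)), N(V)) = -896 + (2*4²)*(4 - 2*4²) = -896 + (2*16)*(4 - 2*16) = -896 + 32*(4 - 1*32) = -896 + 32*(4 - 32) = -896 + 32*(-28) = -896 - 896 = -1792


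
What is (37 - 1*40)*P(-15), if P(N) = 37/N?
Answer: 37/5 ≈ 7.4000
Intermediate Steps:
(37 - 1*40)*P(-15) = (37 - 1*40)*(37/(-15)) = (37 - 40)*(37*(-1/15)) = -3*(-37/15) = 37/5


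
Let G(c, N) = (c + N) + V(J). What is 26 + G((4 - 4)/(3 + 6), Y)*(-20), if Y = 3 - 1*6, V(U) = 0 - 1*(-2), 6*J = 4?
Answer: 46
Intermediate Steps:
J = ⅔ (J = (⅙)*4 = ⅔ ≈ 0.66667)
V(U) = 2 (V(U) = 0 + 2 = 2)
Y = -3 (Y = 3 - 6 = -3)
G(c, N) = 2 + N + c (G(c, N) = (c + N) + 2 = (N + c) + 2 = 2 + N + c)
26 + G((4 - 4)/(3 + 6), Y)*(-20) = 26 + (2 - 3 + (4 - 4)/(3 + 6))*(-20) = 26 + (2 - 3 + 0/9)*(-20) = 26 + (2 - 3 + 0*(⅑))*(-20) = 26 + (2 - 3 + 0)*(-20) = 26 - 1*(-20) = 26 + 20 = 46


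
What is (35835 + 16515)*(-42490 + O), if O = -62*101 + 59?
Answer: -2549078550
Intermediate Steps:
O = -6203 (O = -6262 + 59 = -6203)
(35835 + 16515)*(-42490 + O) = (35835 + 16515)*(-42490 - 6203) = 52350*(-48693) = -2549078550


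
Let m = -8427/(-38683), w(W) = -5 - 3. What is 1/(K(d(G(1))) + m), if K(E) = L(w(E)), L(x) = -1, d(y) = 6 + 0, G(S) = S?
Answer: -38683/30256 ≈ -1.2785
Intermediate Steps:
d(y) = 6
w(W) = -8
K(E) = -1
m = 8427/38683 (m = -8427*(-1/38683) = 8427/38683 ≈ 0.21785)
1/(K(d(G(1))) + m) = 1/(-1 + 8427/38683) = 1/(-30256/38683) = -38683/30256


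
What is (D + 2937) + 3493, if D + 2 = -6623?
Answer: -195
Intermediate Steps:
D = -6625 (D = -2 - 6623 = -6625)
(D + 2937) + 3493 = (-6625 + 2937) + 3493 = -3688 + 3493 = -195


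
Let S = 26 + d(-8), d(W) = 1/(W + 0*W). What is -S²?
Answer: -42849/64 ≈ -669.52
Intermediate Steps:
d(W) = 1/W (d(W) = 1/(W + 0) = 1/W)
S = 207/8 (S = 26 + 1/(-8) = 26 - ⅛ = 207/8 ≈ 25.875)
-S² = -(207/8)² = -1*42849/64 = -42849/64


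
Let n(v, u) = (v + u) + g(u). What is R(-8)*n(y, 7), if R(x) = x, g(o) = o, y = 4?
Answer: -144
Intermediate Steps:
n(v, u) = v + 2*u (n(v, u) = (v + u) + u = (u + v) + u = v + 2*u)
R(-8)*n(y, 7) = -8*(4 + 2*7) = -8*(4 + 14) = -8*18 = -144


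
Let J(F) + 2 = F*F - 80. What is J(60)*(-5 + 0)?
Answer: -17590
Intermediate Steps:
J(F) = -82 + F² (J(F) = -2 + (F*F - 80) = -2 + (F² - 80) = -2 + (-80 + F²) = -82 + F²)
J(60)*(-5 + 0) = (-82 + 60²)*(-5 + 0) = (-82 + 3600)*(-5) = 3518*(-5) = -17590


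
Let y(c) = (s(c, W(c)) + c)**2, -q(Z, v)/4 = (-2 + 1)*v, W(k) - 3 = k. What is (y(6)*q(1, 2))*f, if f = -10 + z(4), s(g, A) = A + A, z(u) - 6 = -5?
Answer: -41472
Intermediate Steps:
W(k) = 3 + k
z(u) = 1 (z(u) = 6 - 5 = 1)
s(g, A) = 2*A
q(Z, v) = 4*v (q(Z, v) = -4*(-2 + 1)*v = -(-4)*v = 4*v)
y(c) = (6 + 3*c)**2 (y(c) = (2*(3 + c) + c)**2 = ((6 + 2*c) + c)**2 = (6 + 3*c)**2)
f = -9 (f = -10 + 1 = -9)
(y(6)*q(1, 2))*f = ((9*(2 + 6)**2)*(4*2))*(-9) = ((9*8**2)*8)*(-9) = ((9*64)*8)*(-9) = (576*8)*(-9) = 4608*(-9) = -41472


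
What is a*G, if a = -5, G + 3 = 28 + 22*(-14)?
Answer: 1415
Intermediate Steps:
G = -283 (G = -3 + (28 + 22*(-14)) = -3 + (28 - 308) = -3 - 280 = -283)
a*G = -5*(-283) = 1415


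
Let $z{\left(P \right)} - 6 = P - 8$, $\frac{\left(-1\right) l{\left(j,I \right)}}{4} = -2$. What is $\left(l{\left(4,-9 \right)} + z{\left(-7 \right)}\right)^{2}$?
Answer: $1$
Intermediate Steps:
$l{\left(j,I \right)} = 8$ ($l{\left(j,I \right)} = \left(-4\right) \left(-2\right) = 8$)
$z{\left(P \right)} = -2 + P$ ($z{\left(P \right)} = 6 + \left(P - 8\right) = 6 + \left(-8 + P\right) = -2 + P$)
$\left(l{\left(4,-9 \right)} + z{\left(-7 \right)}\right)^{2} = \left(8 - 9\right)^{2} = \left(-1\right)^{2} = 1$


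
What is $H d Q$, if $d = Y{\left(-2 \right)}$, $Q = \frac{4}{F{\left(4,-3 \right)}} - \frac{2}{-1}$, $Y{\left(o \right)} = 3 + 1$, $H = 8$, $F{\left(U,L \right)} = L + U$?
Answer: $192$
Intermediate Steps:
$Y{\left(o \right)} = 4$
$Q = 6$ ($Q = \frac{4}{-3 + 4} - \frac{2}{-1} = \frac{4}{1} - -2 = 4 \cdot 1 + 2 = 4 + 2 = 6$)
$d = 4$
$H d Q = 8 \cdot 4 \cdot 6 = 32 \cdot 6 = 192$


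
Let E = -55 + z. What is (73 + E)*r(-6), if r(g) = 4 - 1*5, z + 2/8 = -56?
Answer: 153/4 ≈ 38.250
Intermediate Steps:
z = -225/4 (z = -1/4 - 56 = -225/4 ≈ -56.250)
E = -445/4 (E = -55 - 225/4 = -445/4 ≈ -111.25)
r(g) = -1 (r(g) = 4 - 5 = -1)
(73 + E)*r(-6) = (73 - 445/4)*(-1) = -153/4*(-1) = 153/4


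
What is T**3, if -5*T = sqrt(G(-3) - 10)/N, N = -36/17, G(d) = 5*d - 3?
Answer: -34391*I*sqrt(7)/729000 ≈ -0.12481*I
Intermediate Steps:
G(d) = -3 + 5*d
N = -36/17 (N = -36*1/17 = -36/17 ≈ -2.1176)
T = 17*I*sqrt(7)/90 (T = -sqrt((-3 + 5*(-3)) - 10)/(5*(-36/17)) = -sqrt((-3 - 15) - 10)*(-17)/(5*36) = -sqrt(-18 - 10)*(-17)/(5*36) = -sqrt(-28)*(-17)/(5*36) = -2*I*sqrt(7)*(-17)/(5*36) = -(-17)*I*sqrt(7)/90 = 17*I*sqrt(7)/90 ≈ 0.49975*I)
T**3 = (17*I*sqrt(7)/90)**3 = -34391*I*sqrt(7)/729000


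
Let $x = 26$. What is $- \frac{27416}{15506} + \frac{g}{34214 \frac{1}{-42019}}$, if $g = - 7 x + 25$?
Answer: $\frac{50677403687}{265261142} \approx 191.05$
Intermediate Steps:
$g = -157$ ($g = \left(-7\right) 26 + 25 = -182 + 25 = -157$)
$- \frac{27416}{15506} + \frac{g}{34214 \frac{1}{-42019}} = - \frac{27416}{15506} - \frac{157}{34214 \frac{1}{-42019}} = \left(-27416\right) \frac{1}{15506} - \frac{157}{34214 \left(- \frac{1}{42019}\right)} = - \frac{13708}{7753} - \frac{157}{- \frac{34214}{42019}} = - \frac{13708}{7753} - - \frac{6596983}{34214} = - \frac{13708}{7753} + \frac{6596983}{34214} = \frac{50677403687}{265261142}$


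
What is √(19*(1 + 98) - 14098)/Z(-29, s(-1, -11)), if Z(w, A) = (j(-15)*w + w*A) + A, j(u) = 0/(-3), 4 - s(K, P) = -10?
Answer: -I*√12217/392 ≈ -0.28197*I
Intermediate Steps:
s(K, P) = 14 (s(K, P) = 4 - 1*(-10) = 4 + 10 = 14)
j(u) = 0 (j(u) = 0*(-⅓) = 0)
Z(w, A) = A + A*w (Z(w, A) = (0*w + w*A) + A = (0 + A*w) + A = A*w + A = A + A*w)
√(19*(1 + 98) - 14098)/Z(-29, s(-1, -11)) = √(19*(1 + 98) - 14098)/((14*(1 - 29))) = √(19*99 - 14098)/((14*(-28))) = √(1881 - 14098)/(-392) = √(-12217)*(-1/392) = (I*√12217)*(-1/392) = -I*√12217/392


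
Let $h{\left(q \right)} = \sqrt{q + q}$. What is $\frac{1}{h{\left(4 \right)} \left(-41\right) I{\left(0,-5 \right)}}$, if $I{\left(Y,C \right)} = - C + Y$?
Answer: $- \frac{\sqrt{2}}{820} \approx -0.0017247$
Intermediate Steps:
$h{\left(q \right)} = \sqrt{2} \sqrt{q}$ ($h{\left(q \right)} = \sqrt{2 q} = \sqrt{2} \sqrt{q}$)
$I{\left(Y,C \right)} = Y - C$
$\frac{1}{h{\left(4 \right)} \left(-41\right) I{\left(0,-5 \right)}} = \frac{1}{\sqrt{2} \sqrt{4} \left(-41\right) \left(0 - -5\right)} = \frac{1}{\sqrt{2} \cdot 2 \left(-41\right) \left(0 + 5\right)} = \frac{1}{2 \sqrt{2} \left(-41\right) 5} = \frac{1}{- 82 \sqrt{2} \cdot 5} = \frac{1}{\left(-410\right) \sqrt{2}} = - \frac{\sqrt{2}}{820}$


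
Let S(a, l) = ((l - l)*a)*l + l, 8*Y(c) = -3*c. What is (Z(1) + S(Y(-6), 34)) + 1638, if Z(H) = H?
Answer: 1673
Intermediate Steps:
Y(c) = -3*c/8 (Y(c) = (-3*c)/8 = -3*c/8)
S(a, l) = l (S(a, l) = (0*a)*l + l = 0*l + l = 0 + l = l)
(Z(1) + S(Y(-6), 34)) + 1638 = (1 + 34) + 1638 = 35 + 1638 = 1673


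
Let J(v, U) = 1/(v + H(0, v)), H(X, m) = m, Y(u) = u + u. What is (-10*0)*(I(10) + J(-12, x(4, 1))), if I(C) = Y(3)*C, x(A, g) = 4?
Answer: 0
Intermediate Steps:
Y(u) = 2*u
I(C) = 6*C (I(C) = (2*3)*C = 6*C)
J(v, U) = 1/(2*v) (J(v, U) = 1/(v + v) = 1/(2*v))
(-10*0)*(I(10) + J(-12, x(4, 1))) = (-10*0)*(6*10 + (½)/(-12)) = 0*(60 + (½)*(-1/12)) = 0*(60 - 1/24) = 0*(1439/24) = 0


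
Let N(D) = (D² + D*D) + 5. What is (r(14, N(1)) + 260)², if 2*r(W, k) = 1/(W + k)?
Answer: 119268241/1764 ≈ 67612.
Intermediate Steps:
N(D) = 5 + 2*D² (N(D) = (D² + D²) + 5 = 2*D² + 5 = 5 + 2*D²)
r(W, k) = 1/(2*(W + k))
(r(14, N(1)) + 260)² = (1/(2*(14 + (5 + 2*1²))) + 260)² = (1/(2*(14 + (5 + 2*1))) + 260)² = (1/(2*(14 + (5 + 2))) + 260)² = (1/(2*(14 + 7)) + 260)² = ((½)/21 + 260)² = ((½)*(1/21) + 260)² = (1/42 + 260)² = (10921/42)² = 119268241/1764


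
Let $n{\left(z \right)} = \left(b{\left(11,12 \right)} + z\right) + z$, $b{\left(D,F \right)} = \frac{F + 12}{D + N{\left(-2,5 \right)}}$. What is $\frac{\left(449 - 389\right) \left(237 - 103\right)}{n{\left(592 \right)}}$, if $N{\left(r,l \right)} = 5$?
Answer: $\frac{16080}{2371} \approx 6.782$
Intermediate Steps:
$b{\left(D,F \right)} = \frac{12 + F}{5 + D}$ ($b{\left(D,F \right)} = \frac{F + 12}{D + 5} = \frac{12 + F}{5 + D}$)
$n{\left(z \right)} = \frac{3}{2} + 2 z$ ($n{\left(z \right)} = \left(\frac{12 + 12}{5 + 11} + z\right) + z = \left(\frac{1}{16} \cdot 24 + z\right) + z = \left(\frac{3}{2} + z\right) + z = \frac{3}{2} + 2 z$)
$\frac{\left(449 - 389\right) \left(237 - 103\right)}{n{\left(592 \right)}} = \frac{\left(449 - 389\right) \left(237 - 103\right)}{\frac{3}{2} + 2 \cdot 592} = \frac{60 \cdot 134}{\frac{3}{2} + 1184} = \frac{8040}{\frac{2371}{2}} = 8040 \cdot \frac{2}{2371} = \frac{16080}{2371}$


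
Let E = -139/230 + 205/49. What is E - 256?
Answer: -2844781/11270 ≈ -252.42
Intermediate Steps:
E = 40339/11270 (E = -139*1/230 + 205*(1/49) = -139/230 + 205/49 = 40339/11270 ≈ 3.5793)
E - 256 = 40339/11270 - 256 = -2844781/11270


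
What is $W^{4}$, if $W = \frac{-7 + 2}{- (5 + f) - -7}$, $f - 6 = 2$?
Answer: $\frac{625}{1296} \approx 0.48225$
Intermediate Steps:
$f = 8$ ($f = 6 + 2 = 8$)
$W = \frac{5}{6}$ ($W = \frac{-7 + 2}{- (5 + 8) - -7} = - \frac{5}{\left(-1\right) 13 + 7} = - \frac{5}{-13 + 7} = - \frac{5}{-6} = \left(-5\right) \left(- \frac{1}{6}\right) = \frac{5}{6} \approx 0.83333$)
$W^{4} = \left(\frac{5}{6}\right)^{4} = \frac{625}{1296}$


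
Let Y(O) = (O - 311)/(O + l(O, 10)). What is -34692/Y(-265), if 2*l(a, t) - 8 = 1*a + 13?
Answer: -372939/16 ≈ -23309.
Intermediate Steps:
l(a, t) = 21/2 + a/2 (l(a, t) = 4 + (1*a + 13)/2 = 4 + (a + 13)/2 = 4 + (13 + a)/2 = 4 + (13/2 + a/2) = 21/2 + a/2)
Y(O) = (-311 + O)/(21/2 + 3*O/2) (Y(O) = (O - 311)/(O + (21/2 + O/2)) = (-311 + O)/(21/2 + 3*O/2))
-34692/Y(-265) = -34692*3*(7 - 265)/(2*(-311 - 265)) = -34692/((⅔)*(-576)/(-258)) = -34692/((⅔)*(-1/258)*(-576)) = -34692/64/43 = -34692*43/64 = -372939/16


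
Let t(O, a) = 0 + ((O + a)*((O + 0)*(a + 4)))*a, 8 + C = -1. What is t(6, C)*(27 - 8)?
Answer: -15390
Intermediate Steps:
C = -9 (C = -8 - 1 = -9)
t(O, a) = O*a*(4 + a)*(O + a) (t(O, a) = 0 + ((O + a)*(O*(4 + a)))*a = 0 + (O*(4 + a)*(O + a))*a = 0 + O*a*(4 + a)*(O + a) = O*a*(4 + a)*(O + a))
t(6, C)*(27 - 8) = (6*(-9)*((-9)² + 4*6 + 4*(-9) + 6*(-9)))*(27 - 8) = (6*(-9)*(81 + 24 - 36 - 54))*19 = (6*(-9)*15)*19 = -810*19 = -15390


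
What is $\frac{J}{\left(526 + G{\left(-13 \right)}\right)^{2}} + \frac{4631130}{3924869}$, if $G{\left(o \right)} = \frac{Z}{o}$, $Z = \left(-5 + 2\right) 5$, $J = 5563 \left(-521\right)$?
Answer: $- \frac{1704971359453933}{184326013092221} \approx -9.2498$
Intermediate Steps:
$J = -2898323$
$Z = -15$ ($Z = \left(-3\right) 5 = -15$)
$G{\left(o \right)} = - \frac{15}{o}$
$\frac{J}{\left(526 + G{\left(-13 \right)}\right)^{2}} + \frac{4631130}{3924869} = - \frac{2898323}{\left(526 - \frac{15}{-13}\right)^{2}} + \frac{4631130}{3924869} = - \frac{2898323}{\left(526 - - \frac{15}{13}\right)^{2}} + 4631130 \cdot \frac{1}{3924869} = - \frac{2898323}{\left(526 + \frac{15}{13}\right)^{2}} + \frac{4631130}{3924869} = - \frac{2898323}{\left(\frac{6853}{13}\right)^{2}} + \frac{4631130}{3924869} = - \frac{2898323}{\frac{46963609}{169}} + \frac{4631130}{3924869} = \left(-2898323\right) \frac{169}{46963609} + \frac{4631130}{3924869} = - \frac{489816587}{46963609} + \frac{4631130}{3924869} = - \frac{1704971359453933}{184326013092221}$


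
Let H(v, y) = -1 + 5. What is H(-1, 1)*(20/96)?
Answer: ⅚ ≈ 0.83333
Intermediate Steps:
H(v, y) = 4
H(-1, 1)*(20/96) = 4*(20/96) = 4*(20*(1/96)) = 4*(5/24) = ⅚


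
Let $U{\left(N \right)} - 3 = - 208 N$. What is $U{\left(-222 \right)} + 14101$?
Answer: $60280$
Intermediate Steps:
$U{\left(N \right)} = 3 - 208 N$
$U{\left(-222 \right)} + 14101 = \left(3 - -46176\right) + 14101 = \left(3 + 46176\right) + 14101 = 46179 + 14101 = 60280$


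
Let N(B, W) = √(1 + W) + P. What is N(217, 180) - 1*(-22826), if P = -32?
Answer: 22794 + √181 ≈ 22807.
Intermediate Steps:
N(B, W) = -32 + √(1 + W) (N(B, W) = √(1 + W) - 32 = -32 + √(1 + W))
N(217, 180) - 1*(-22826) = (-32 + √(1 + 180)) - 1*(-22826) = (-32 + √181) + 22826 = 22794 + √181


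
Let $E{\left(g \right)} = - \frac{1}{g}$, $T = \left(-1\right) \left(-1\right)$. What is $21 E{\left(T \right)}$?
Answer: $-21$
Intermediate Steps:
$T = 1$
$21 E{\left(T \right)} = 21 \left(- 1^{-1}\right) = 21 \left(\left(-1\right) 1\right) = 21 \left(-1\right) = -21$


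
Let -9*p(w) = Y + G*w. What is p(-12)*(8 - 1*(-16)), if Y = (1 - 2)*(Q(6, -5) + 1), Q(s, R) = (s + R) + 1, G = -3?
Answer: -88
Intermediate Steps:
Q(s, R) = 1 + R + s (Q(s, R) = (R + s) + 1 = 1 + R + s)
Y = -3 (Y = (1 - 2)*((1 - 5 + 6) + 1) = -(2 + 1) = -1*3 = -3)
p(w) = ⅓ + w/3 (p(w) = -(-3 - 3*w)/9 = ⅓ + w/3)
p(-12)*(8 - 1*(-16)) = (⅓ + (⅓)*(-12))*(8 - 1*(-16)) = (⅓ - 4)*(8 + 16) = -11/3*24 = -88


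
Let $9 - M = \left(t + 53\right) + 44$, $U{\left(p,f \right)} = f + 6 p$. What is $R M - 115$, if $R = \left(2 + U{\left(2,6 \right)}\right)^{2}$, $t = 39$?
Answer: $-50915$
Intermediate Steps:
$R = 400$ ($R = \left(2 + \left(6 + 6 \cdot 2\right)\right)^{2} = \left(2 + \left(6 + 12\right)\right)^{2} = \left(2 + 18\right)^{2} = 20^{2} = 400$)
$M = -127$ ($M = 9 - \left(\left(39 + 53\right) + 44\right) = 9 - \left(92 + 44\right) = 9 - 136 = -127$)
$R M - 115 = 400 \left(-127\right) - 115 = -50800 - 115 = -50915$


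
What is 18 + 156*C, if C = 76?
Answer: 11874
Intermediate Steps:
18 + 156*C = 18 + 156*76 = 18 + 11856 = 11874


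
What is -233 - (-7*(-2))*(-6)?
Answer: -149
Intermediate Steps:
-233 - (-7*(-2))*(-6) = -233 - 14*(-6) = -233 - 1*(-84) = -233 + 84 = -149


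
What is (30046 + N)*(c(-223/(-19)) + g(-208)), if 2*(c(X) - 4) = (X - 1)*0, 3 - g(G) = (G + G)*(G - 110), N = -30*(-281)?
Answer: -5089643756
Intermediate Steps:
N = 8430
g(G) = 3 - 2*G*(-110 + G) (g(G) = 3 - (G + G)*(G - 110) = 3 - 2*G*(-110 + G))
c(X) = 4 (c(X) = 4 + ((X - 1)*0)/2 = 4 + ((-1 + X)*0)/2 = 4 + (½)*0 = 4 + 0 = 4)
(30046 + N)*(c(-223/(-19)) + g(-208)) = (30046 + 8430)*(4 + (3 - 2*(-208)² + 220*(-208))) = 38476*(4 + (3 - 2*43264 - 45760)) = 38476*(4 + (3 - 86528 - 45760)) = 38476*(4 - 132285) = 38476*(-132281) = -5089643756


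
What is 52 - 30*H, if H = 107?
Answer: -3158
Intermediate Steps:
52 - 30*H = 52 - 30*107 = 52 - 3210 = -3158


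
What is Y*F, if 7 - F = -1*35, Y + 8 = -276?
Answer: -11928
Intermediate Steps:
Y = -284 (Y = -8 - 276 = -284)
F = 42 (F = 7 - (-1)*35 = 7 - 1*(-35) = 7 + 35 = 42)
Y*F = -284*42 = -11928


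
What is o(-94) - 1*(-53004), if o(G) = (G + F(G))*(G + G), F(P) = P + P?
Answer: 106020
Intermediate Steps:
F(P) = 2*P
o(G) = 6*G**2 (o(G) = (G + 2*G)*(G + G) = (3*G)*(2*G) = 6*G**2)
o(-94) - 1*(-53004) = 6*(-94)**2 - 1*(-53004) = 6*8836 + 53004 = 53016 + 53004 = 106020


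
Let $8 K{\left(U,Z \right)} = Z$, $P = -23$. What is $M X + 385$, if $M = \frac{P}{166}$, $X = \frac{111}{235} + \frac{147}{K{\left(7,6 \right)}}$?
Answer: $\frac{13956917}{39010} \approx 357.78$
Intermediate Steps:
$K{\left(U,Z \right)} = \frac{Z}{8}$
$X = \frac{46171}{235}$ ($X = \frac{111}{235} + \frac{147}{\frac{1}{8} \cdot 6} = 111 \cdot \frac{1}{235} + \frac{147}{\frac{3}{4}} = \frac{111}{235} + 147 \cdot \frac{4}{3} = \frac{111}{235} + 196 = \frac{46171}{235} \approx 196.47$)
$M = - \frac{23}{166} \approx -0.13855$
$M X + 385 = \left(- \frac{23}{166}\right) \frac{46171}{235} + 385 = - \frac{1061933}{39010} + 385 = \frac{13956917}{39010}$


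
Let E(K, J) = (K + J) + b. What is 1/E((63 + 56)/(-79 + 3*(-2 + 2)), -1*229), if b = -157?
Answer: -79/30613 ≈ -0.0025806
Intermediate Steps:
E(K, J) = -157 + J + K (E(K, J) = (K + J) - 157 = (J + K) - 157 = -157 + J + K)
1/E((63 + 56)/(-79 + 3*(-2 + 2)), -1*229) = 1/(-157 - 1*229 + (63 + 56)/(-79 + 3*(-2 + 2))) = 1/(-157 - 229 + 119/(-79 + 3*0)) = 1/(-157 - 229 + 119/(-79 + 0)) = 1/(-157 - 229 + 119/(-79)) = 1/(-157 - 229 + 119*(-1/79)) = 1/(-157 - 229 - 119/79) = 1/(-30613/79) = -79/30613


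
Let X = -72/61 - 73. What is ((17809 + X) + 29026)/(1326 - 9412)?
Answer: -1426205/246623 ≈ -5.7829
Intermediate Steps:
X = -4525/61 (X = -72*1/61 - 73 = -72/61 - 73 = -4525/61 ≈ -74.180)
((17809 + X) + 29026)/(1326 - 9412) = ((17809 - 4525/61) + 29026)/(1326 - 9412) = (1081824/61 + 29026)/(-8086) = (2852410/61)*(-1/8086) = -1426205/246623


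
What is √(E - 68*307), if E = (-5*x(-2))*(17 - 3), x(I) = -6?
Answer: 2*I*√5114 ≈ 143.02*I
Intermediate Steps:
E = 420 (E = (-5*(-6))*(17 - 3) = 30*14 = 420)
√(E - 68*307) = √(420 - 68*307) = √(420 - 20876) = √(-20456) = 2*I*√5114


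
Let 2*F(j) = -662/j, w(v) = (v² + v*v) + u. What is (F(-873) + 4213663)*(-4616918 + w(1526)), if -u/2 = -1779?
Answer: 17980645499440/97 ≈ 1.8537e+11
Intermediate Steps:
u = 3558 (u = -2*(-1779) = 3558)
w(v) = 3558 + 2*v² (w(v) = (v² + v*v) + 3558 = (v² + v²) + 3558 = 2*v² + 3558 = 3558 + 2*v²)
F(j) = -331/j (F(j) = (-662/j)/2 = -331/j)
(F(-873) + 4213663)*(-4616918 + w(1526)) = (-331/(-873) + 4213663)*(-4616918 + (3558 + 2*1526²)) = (-331*(-1/873) + 4213663)*(-4616918 + (3558 + 2*2328676)) = (331/873 + 4213663)*(-4616918 + (3558 + 4657352)) = 3678528130*(-4616918 + 4660910)/873 = (3678528130/873)*43992 = 17980645499440/97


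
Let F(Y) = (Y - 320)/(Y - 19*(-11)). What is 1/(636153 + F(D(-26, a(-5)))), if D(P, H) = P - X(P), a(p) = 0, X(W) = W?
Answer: 209/132955657 ≈ 1.5720e-6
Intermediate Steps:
D(P, H) = 0 (D(P, H) = P - P = 0)
F(Y) = (-320 + Y)/(209 + Y) (F(Y) = (-320 + Y)/(Y + 209) = (-320 + Y)/(209 + Y))
1/(636153 + F(D(-26, a(-5)))) = 1/(636153 + (-320 + 0)/(209 + 0)) = 1/(636153 - 320/209) = 1/(132955657/209) = 209/132955657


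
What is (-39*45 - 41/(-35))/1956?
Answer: -15346/17115 ≈ -0.89664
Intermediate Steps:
(-39*45 - 41/(-35))/1956 = (-1755 - 41*(-1/35))*(1/1956) = (-1755 + 41/35)*(1/1956) = -61384/35*1/1956 = -15346/17115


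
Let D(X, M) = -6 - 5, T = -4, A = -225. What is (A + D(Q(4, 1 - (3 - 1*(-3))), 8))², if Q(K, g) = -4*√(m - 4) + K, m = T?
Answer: 55696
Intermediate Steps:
m = -4
Q(K, g) = K - 8*I*√2 (Q(K, g) = -4*√(-4 - 4) + K = -8*I*√2 + K = K - 8*I*√2)
D(X, M) = -11
(A + D(Q(4, 1 - (3 - 1*(-3))), 8))² = (-225 - 11)² = (-236)² = 55696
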